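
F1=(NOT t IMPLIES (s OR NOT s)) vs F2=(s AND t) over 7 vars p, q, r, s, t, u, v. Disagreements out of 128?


F1 = (NOT t IMPLIES (s OR NOT s))
F2 = (s AND t)
Evaluate both on each of 128 rows (bits = p,q,r,s,t,u,v):
  row 0 [0000000]: F1=1 F2=0 (differ) -> 1
  row 1 [0000001]: F1=1 F2=0 (differ) -> 1
  row 2 [0000010]: F1=1 F2=0 (differ) -> 1
  row 3 [0000011]: F1=1 F2=0 (differ) -> 1
  row 4 [0000100]: F1=1 F2=0 (differ) -> 1
  (every remaining row is evaluated the same way; all 128 results are listed next)
Full result column, 8 rows per line (p,q,r,s fixed per line; t,u,v runs 000..111 left to right):
  rows 0-7 [p,q,r,s=0000]: 11111111  (ones: 8)
  rows 8-15 [p,q,r,s=0001]: 11110000  (ones: 4)
  rows 16-23 [p,q,r,s=0010]: 11111111  (ones: 8)
  rows 24-31 [p,q,r,s=0011]: 11110000  (ones: 4)
  rows 32-39 [p,q,r,s=0100]: 11111111  (ones: 8)
  rows 40-47 [p,q,r,s=0101]: 11110000  (ones: 4)
  rows 48-55 [p,q,r,s=0110]: 11111111  (ones: 8)
  rows 56-63 [p,q,r,s=0111]: 11110000  (ones: 4)
  rows 64-71 [p,q,r,s=1000]: 11111111  (ones: 8)
  rows 72-79 [p,q,r,s=1001]: 11110000  (ones: 4)
  rows 80-87 [p,q,r,s=1010]: 11111111  (ones: 8)
  rows 88-95 [p,q,r,s=1011]: 11110000  (ones: 4)
  rows 96-103 [p,q,r,s=1100]: 11111111  (ones: 8)
  rows 104-111 [p,q,r,s=1101]: 11110000  (ones: 4)
  rows 112-119 [p,q,r,s=1110]: 11111111  (ones: 8)
  rows 120-127 [p,q,r,s=1111]: 11110000  (ones: 4)
Disagreements = 8+4+8+4+8+4+8+4+8+4+8+4+8+4+8+4 = 96

96


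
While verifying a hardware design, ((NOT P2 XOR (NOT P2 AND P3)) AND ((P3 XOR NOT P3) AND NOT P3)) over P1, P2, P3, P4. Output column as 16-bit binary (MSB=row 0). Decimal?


Formula: ((NOT P2 XOR (NOT P2 AND P3)) AND ((P3 XOR NOT P3) AND NOT P3)) over P1, P2, P3, P4 (16 rows)
Evaluate each row (bits = P1,P2,P3,P4, MSB first):
  row 0 [0000]: ((NOT 0 XOR (NOT 0 AND 0)) AND ((0 XOR NOT 0) AND NOT 0)) -> 1
  row 1 [0001]: ((NOT 0 XOR (NOT 0 AND 0)) AND ((0 XOR NOT 0) AND NOT 0)) -> 1
  row 2 [0010]: ((NOT 0 XOR (NOT 0 AND 1)) AND ((1 XOR NOT 1) AND NOT 1)) -> 0
  row 3 [0011]: ((NOT 0 XOR (NOT 0 AND 1)) AND ((1 XOR NOT 1) AND NOT 1)) -> 0
  row 4 [0100]: ((NOT 1 XOR (NOT 1 AND 0)) AND ((0 XOR NOT 0) AND NOT 0)) -> 0
  row 5 [0101]: ((NOT 1 XOR (NOT 1 AND 0)) AND ((0 XOR NOT 0) AND NOT 0)) -> 0
  row 6 [0110]: ((NOT 1 XOR (NOT 1 AND 1)) AND ((1 XOR NOT 1) AND NOT 1)) -> 0
  row 7 [0111]: ((NOT 1 XOR (NOT 1 AND 1)) AND ((1 XOR NOT 1) AND NOT 1)) -> 0
  row 8 [1000]: ((NOT 0 XOR (NOT 0 AND 0)) AND ((0 XOR NOT 0) AND NOT 0)) -> 1
  row 9 [1001]: ((NOT 0 XOR (NOT 0 AND 0)) AND ((0 XOR NOT 0) AND NOT 0)) -> 1
  row 10 [1010]: ((NOT 0 XOR (NOT 0 AND 1)) AND ((1 XOR NOT 1) AND NOT 1)) -> 0
  row 11 [1011]: ((NOT 0 XOR (NOT 0 AND 1)) AND ((1 XOR NOT 1) AND NOT 1)) -> 0
  row 12 [1100]: ((NOT 1 XOR (NOT 1 AND 0)) AND ((0 XOR NOT 0) AND NOT 0)) -> 0
  row 13 [1101]: ((NOT 1 XOR (NOT 1 AND 0)) AND ((0 XOR NOT 0) AND NOT 0)) -> 0
  row 14 [1110]: ((NOT 1 XOR (NOT 1 AND 1)) AND ((1 XOR NOT 1) AND NOT 1)) -> 0
  row 15 [1111]: ((NOT 1 XOR (NOT 1 AND 1)) AND ((1 XOR NOT 1) AND NOT 1)) -> 0
Full result column, 4 rows per line (P1,P2 fixed per line; P3,P4 runs 00..11 left to right):
  rows 0-3 [P1,P2=00]: 1100  = hex C
  rows 4-7 [P1,P2=01]: 0000  = hex 0
  rows 8-11 [P1,P2=10]: 1100  = hex C
  rows 12-15 [P1,P2=11]: 0000  = hex 0
Output column (row 0 .. row 15) = 1100000011000000
Output column grouped in 4s = 1100 0000 1100 0000 = 0xC0C0
Convert to decimal digit by digit (value = value*16 + digit):
  C -> 12
  12*16 + 0 = 192
  192*16 + 12 (C) = 3084
  3084*16 + 0 = 49344
Decimal = 49344

49344


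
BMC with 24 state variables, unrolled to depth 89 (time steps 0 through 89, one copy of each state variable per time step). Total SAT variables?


BMC unrolls to depth k, creating one copy of each state var for steps 0..k.
Step count = 89 + 1 = 90 (steps 0 through 89)
Vars per step = 24
Total = 24 * 90 = 2160

2160


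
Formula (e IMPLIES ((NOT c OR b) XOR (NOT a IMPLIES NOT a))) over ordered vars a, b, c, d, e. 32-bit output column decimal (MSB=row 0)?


Formula: (e IMPLIES ((NOT c OR b) XOR (NOT a IMPLIES NOT a))) over a, b, c, d, e (32 rows)
Evaluate each row (bits = a,b,c,d,e, MSB first):
  row 0 [00000]: (0 IMPLIES ((NOT 0 OR 0) XOR (NOT 0 IMPLIES NOT 0))) -> 1
  row 1 [00001]: (1 IMPLIES ((NOT 0 OR 0) XOR (NOT 0 IMPLIES NOT 0))) -> 0
  row 2 [00010]: (0 IMPLIES ((NOT 0 OR 0) XOR (NOT 0 IMPLIES NOT 0))) -> 1
  row 3 [00011]: (1 IMPLIES ((NOT 0 OR 0) XOR (NOT 0 IMPLIES NOT 0))) -> 0
  row 4 [00100]: (0 IMPLIES ((NOT 1 OR 0) XOR (NOT 0 IMPLIES NOT 0))) -> 1
  row 5 [00101]: (1 IMPLIES ((NOT 1 OR 0) XOR (NOT 0 IMPLIES NOT 0))) -> 1
  row 6 [00110]: (0 IMPLIES ((NOT 1 OR 0) XOR (NOT 0 IMPLIES NOT 0))) -> 1
  row 7 [00111]: (1 IMPLIES ((NOT 1 OR 0) XOR (NOT 0 IMPLIES NOT 0))) -> 1
  row 8 [01000]: (0 IMPLIES ((NOT 0 OR 1) XOR (NOT 0 IMPLIES NOT 0))) -> 1
  row 9 [01001]: (1 IMPLIES ((NOT 0 OR 1) XOR (NOT 0 IMPLIES NOT 0))) -> 0
  row 10 [01010]: (0 IMPLIES ((NOT 0 OR 1) XOR (NOT 0 IMPLIES NOT 0))) -> 1
  row 11 [01011]: (1 IMPLIES ((NOT 0 OR 1) XOR (NOT 0 IMPLIES NOT 0))) -> 0
  row 12 [01100]: (0 IMPLIES ((NOT 1 OR 1) XOR (NOT 0 IMPLIES NOT 0))) -> 1
  row 13 [01101]: (1 IMPLIES ((NOT 1 OR 1) XOR (NOT 0 IMPLIES NOT 0))) -> 0
  row 14 [01110]: (0 IMPLIES ((NOT 1 OR 1) XOR (NOT 0 IMPLIES NOT 0))) -> 1
  row 15 [01111]: (1 IMPLIES ((NOT 1 OR 1) XOR (NOT 0 IMPLIES NOT 0))) -> 0
  row 16 [10000]: (0 IMPLIES ((NOT 0 OR 0) XOR (NOT 1 IMPLIES NOT 1))) -> 1
  row 17 [10001]: (1 IMPLIES ((NOT 0 OR 0) XOR (NOT 1 IMPLIES NOT 1))) -> 0
  row 18 [10010]: (0 IMPLIES ((NOT 0 OR 0) XOR (NOT 1 IMPLIES NOT 1))) -> 1
  row 19 [10011]: (1 IMPLIES ((NOT 0 OR 0) XOR (NOT 1 IMPLIES NOT 1))) -> 0
  row 20 [10100]: (0 IMPLIES ((NOT 1 OR 0) XOR (NOT 1 IMPLIES NOT 1))) -> 1
  row 21 [10101]: (1 IMPLIES ((NOT 1 OR 0) XOR (NOT 1 IMPLIES NOT 1))) -> 1
  row 22 [10110]: (0 IMPLIES ((NOT 1 OR 0) XOR (NOT 1 IMPLIES NOT 1))) -> 1
  row 23 [10111]: (1 IMPLIES ((NOT 1 OR 0) XOR (NOT 1 IMPLIES NOT 1))) -> 1
  row 24 [11000]: (0 IMPLIES ((NOT 0 OR 1) XOR (NOT 1 IMPLIES NOT 1))) -> 1
  row 25 [11001]: (1 IMPLIES ((NOT 0 OR 1) XOR (NOT 1 IMPLIES NOT 1))) -> 0
  row 26 [11010]: (0 IMPLIES ((NOT 0 OR 1) XOR (NOT 1 IMPLIES NOT 1))) -> 1
  row 27 [11011]: (1 IMPLIES ((NOT 0 OR 1) XOR (NOT 1 IMPLIES NOT 1))) -> 0
  row 28 [11100]: (0 IMPLIES ((NOT 1 OR 1) XOR (NOT 1 IMPLIES NOT 1))) -> 1
  row 29 [11101]: (1 IMPLIES ((NOT 1 OR 1) XOR (NOT 1 IMPLIES NOT 1))) -> 0
  row 30 [11110]: (0 IMPLIES ((NOT 1 OR 1) XOR (NOT 1 IMPLIES NOT 1))) -> 1
  row 31 [11111]: (1 IMPLIES ((NOT 1 OR 1) XOR (NOT 1 IMPLIES NOT 1))) -> 0
Full result column, 4 rows per line (a,b,c fixed per line; d,e runs 00..11 left to right):
  rows 0-3 [a,b,c=000]: 1010  = hex A
  rows 4-7 [a,b,c=001]: 1111  = hex F
  rows 8-11 [a,b,c=010]: 1010  = hex A
  rows 12-15 [a,b,c=011]: 1010  = hex A
  rows 16-19 [a,b,c=100]: 1010  = hex A
  rows 20-23 [a,b,c=101]: 1111  = hex F
  rows 24-27 [a,b,c=110]: 1010  = hex A
  rows 28-31 [a,b,c=111]: 1010  = hex A
Output column (row 0 .. row 31) = 10101111101010101010111110101010
Output column grouped in 4s = 1010 1111 1010 1010 1010 1111 1010 1010 = 0xAFAAAFAA
Convert to decimal digit by digit (value = value*16 + digit):
  A -> 10
  10*16 + 15 (F) = 175
  175*16 + 10 (A) = 2810
  2810*16 + 10 (A) = 44970
  44970*16 + 10 (A) = 719530
  719530*16 + 15 (F) = 11512495
  11512495*16 + 10 (A) = 184199930
  184199930*16 + 10 (A) = 2947198890
Decimal = 2947198890

2947198890


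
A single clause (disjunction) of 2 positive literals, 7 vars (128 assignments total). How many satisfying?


Step 1: Total=2^7=128
Step 2: Unsat when all 2 false: 2^5=32
Step 3: Sat=128-32=96

96


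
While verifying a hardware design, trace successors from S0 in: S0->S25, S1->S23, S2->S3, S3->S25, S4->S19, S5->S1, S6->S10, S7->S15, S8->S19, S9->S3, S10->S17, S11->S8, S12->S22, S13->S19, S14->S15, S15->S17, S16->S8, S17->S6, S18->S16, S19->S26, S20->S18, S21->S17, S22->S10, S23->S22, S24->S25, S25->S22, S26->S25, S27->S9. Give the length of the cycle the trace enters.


Trace from S0 until a state repeats:
  S0 -> S25 -> S22 -> S10 -> S17 -> S6 -> S10
S10 first seen at step 3, revisited at step 6.
Cycle length = 6 - 3 = 3

3


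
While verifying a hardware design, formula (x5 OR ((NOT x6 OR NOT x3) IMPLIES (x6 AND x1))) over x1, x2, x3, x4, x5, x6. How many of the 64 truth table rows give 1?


Formula: (x5 OR ((NOT x6 OR NOT x3) IMPLIES (x6 AND x1))) over 6 vars (64 rows)
Evaluate each row (x1, x2, x3, x4, x5, x6 as bits, MSB first):
  row 0 [000000]: (0 OR ((NOT 0 OR NOT 0) IMPLIES (0 AND 0))) -> 0
  row 1 [000001]: (0 OR ((NOT 1 OR NOT 0) IMPLIES (1 AND 0))) -> 0
  row 2 [000010]: (1 OR ((NOT 0 OR NOT 0) IMPLIES (0 AND 0))) -> 1
  row 3 [000011]: (1 OR ((NOT 1 OR NOT 0) IMPLIES (1 AND 0))) -> 1
  row 4 [000100]: (0 OR ((NOT 0 OR NOT 0) IMPLIES (0 AND 0))) -> 0
  (every remaining row is evaluated the same way; all 64 results are listed next)
Full result column, 8 rows per line (x1,x2,x3 fixed per line; x4,x5,x6 runs 000..111 left to right):
  rows 0-7 [x1,x2,x3=000]: 00110011  (ones: 4)
  rows 8-15 [x1,x2,x3=001]: 01110111  (ones: 6)
  rows 16-23 [x1,x2,x3=010]: 00110011  (ones: 4)
  rows 24-31 [x1,x2,x3=011]: 01110111  (ones: 6)
  rows 32-39 [x1,x2,x3=100]: 01110111  (ones: 6)
  rows 40-47 [x1,x2,x3=101]: 01110111  (ones: 6)
  rows 48-55 [x1,x2,x3=110]: 01110111  (ones: 6)
  rows 56-63 [x1,x2,x3=111]: 01110111  (ones: 6)
Count of 1-rows = 4+6+4+6+6+6+6+6 = 44

44


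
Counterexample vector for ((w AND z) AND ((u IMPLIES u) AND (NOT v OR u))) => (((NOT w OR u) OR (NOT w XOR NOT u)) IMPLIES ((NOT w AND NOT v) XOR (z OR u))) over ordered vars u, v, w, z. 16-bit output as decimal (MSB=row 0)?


F1 = ((w AND z) AND ((u IMPLIES u) AND (NOT v OR u)))
F2 = (((NOT w OR u) OR (NOT w XOR NOT u)) IMPLIES ((NOT w AND NOT v) XOR (z OR u)))
Counterexample to F1=>F2 is where F1=1 and F2=0.
Evaluate each row (bits = u,v,w,z, MSB first):
  row 0 [0000]: F1=0 F2=1 -> F1&~F2 -> 0
  row 1 [0001]: F1=0 F2=0 -> F1&~F2 -> 0
  row 2 [0010]: F1=0 F2=0 -> F1&~F2 -> 0
  row 3 [0011]: F1=1 F2=1 -> F1&~F2 -> 0
  row 4 [0100]: F1=0 F2=0 -> F1&~F2 -> 0
  row 5 [0101]: F1=0 F2=1 -> F1&~F2 -> 0
  row 6 [0110]: F1=0 F2=0 -> F1&~F2 -> 0
  row 7 [0111]: F1=0 F2=1 -> F1&~F2 -> 0
  row 8 [1000]: F1=0 F2=0 -> F1&~F2 -> 0
  row 9 [1001]: F1=0 F2=0 -> F1&~F2 -> 0
  row 10 [1010]: F1=0 F2=1 -> F1&~F2 -> 0
  row 11 [1011]: F1=1 F2=1 -> F1&~F2 -> 0
  row 12 [1100]: F1=0 F2=1 -> F1&~F2 -> 0
  row 13 [1101]: F1=0 F2=1 -> F1&~F2 -> 0
  row 14 [1110]: F1=0 F2=1 -> F1&~F2 -> 0
  row 15 [1111]: F1=1 F2=1 -> F1&~F2 -> 0
Full result column, 4 rows per line (u,v fixed per line; w,z runs 00..11 left to right):
  rows 0-3 [u,v=00]: 0000  = hex 0
  rows 4-7 [u,v=01]: 0000  = hex 0
  rows 8-11 [u,v=10]: 0000  = hex 0
  rows 12-15 [u,v=11]: 0000  = hex 0
Counterexample vector (row 0 .. row 15) = 0000000000000000
Output column grouped in 4s = 0000 0000 0000 0000 = 0x0000
Convert to decimal digit by digit (value = value*16 + digit):
  0 -> 0
  0*16 + 0 = 0
  0*16 + 0 = 0
  0*16 + 0 = 0
Decimal = 0

0


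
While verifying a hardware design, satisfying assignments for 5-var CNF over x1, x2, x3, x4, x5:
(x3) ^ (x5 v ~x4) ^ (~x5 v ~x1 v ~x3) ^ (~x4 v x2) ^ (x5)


CNF with 5 clauses over 5 vars (32 assignments).
An assignment satisfies CNF iff every clause has >=1 true literal.
Check each row (bits = x1,x2,x3,x4,x5; clause T/F shown):
  row 0 [00000]: clauses=FTTTF -> 0
  row 1 [00001]: clauses=FTTTT -> 0
  row 2 [00010]: clauses=FFTFF -> 0
  row 3 [00011]: clauses=FTTFT -> 0
  row 4 [00100]: clauses=TTTTF -> 0
  row 5 [00101]: clauses=TTTTT -> 1
  row 6 [00110]: clauses=TFTFF -> 0
  row 7 [00111]: clauses=TTTFT -> 0
  row 8 [01000]: clauses=FTTTF -> 0
  row 9 [01001]: clauses=FTTTT -> 0
  row 10 [01010]: clauses=FFTTF -> 0
  row 11 [01011]: clauses=FTTTT -> 0
  row 12 [01100]: clauses=TTTTF -> 0
  row 13 [01101]: clauses=TTTTT -> 1
  row 14 [01110]: clauses=TFTTF -> 0
  row 15 [01111]: clauses=TTTTT -> 1
  row 16 [10000]: clauses=FTTTF -> 0
  row 17 [10001]: clauses=FTTTT -> 0
  row 18 [10010]: clauses=FFTFF -> 0
  row 19 [10011]: clauses=FTTFT -> 0
  row 20 [10100]: clauses=TTTTF -> 0
  row 21 [10101]: clauses=TTFTT -> 0
  row 22 [10110]: clauses=TFTFF -> 0
  row 23 [10111]: clauses=TTFFT -> 0
  row 24 [11000]: clauses=FTTTF -> 0
  row 25 [11001]: clauses=FTTTT -> 0
  row 26 [11010]: clauses=FFTTF -> 0
  row 27 [11011]: clauses=FTTTT -> 0
  row 28 [11100]: clauses=TTTTF -> 0
  row 29 [11101]: clauses=TTFTT -> 0
  row 30 [11110]: clauses=TFTTF -> 0
  row 31 [11111]: clauses=TTFTT -> 0
Full result column, 8 rows per line (x1,x2 fixed per line; x3,x4,x5 runs 000..111 left to right):
  rows 0-7 [x1,x2=00]: 00000100  (ones: 1)
  rows 8-15 [x1,x2=01]: 00000101  (ones: 2)
  rows 16-23 [x1,x2=10]: 00000000  (ones: 0)
  rows 24-31 [x1,x2=11]: 00000000  (ones: 0)
Satisfying assignments = 1+2+0+0 = 3

3


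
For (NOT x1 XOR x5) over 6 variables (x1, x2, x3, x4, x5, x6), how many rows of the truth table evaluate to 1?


Formula: (NOT x1 XOR x5) over 6 vars (64 rows)
Evaluate each row (x1, x2, x3, x4, x5, x6 as bits, MSB first):
  row 0 [000000]: (NOT 0 XOR 0) -> 1
  row 1 [000001]: (NOT 0 XOR 0) -> 1
  row 2 [000010]: (NOT 0 XOR 1) -> 0
  row 3 [000011]: (NOT 0 XOR 1) -> 0
  row 4 [000100]: (NOT 0 XOR 0) -> 1
  (every remaining row is evaluated the same way; all 64 results are listed next)
Full result column, 8 rows per line (x1,x2,x3 fixed per line; x4,x5,x6 runs 000..111 left to right):
  rows 0-7 [x1,x2,x3=000]: 11001100  (ones: 4)
  rows 8-15 [x1,x2,x3=001]: 11001100  (ones: 4)
  rows 16-23 [x1,x2,x3=010]: 11001100  (ones: 4)
  rows 24-31 [x1,x2,x3=011]: 11001100  (ones: 4)
  rows 32-39 [x1,x2,x3=100]: 00110011  (ones: 4)
  rows 40-47 [x1,x2,x3=101]: 00110011  (ones: 4)
  rows 48-55 [x1,x2,x3=110]: 00110011  (ones: 4)
  rows 56-63 [x1,x2,x3=111]: 00110011  (ones: 4)
Count of 1-rows = 4+4+4+4+4+4+4+4 = 32

32


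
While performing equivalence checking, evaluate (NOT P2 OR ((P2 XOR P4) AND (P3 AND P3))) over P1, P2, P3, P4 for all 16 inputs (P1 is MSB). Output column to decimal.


Formula: (NOT P2 OR ((P2 XOR P4) AND (P3 AND P3))) over P1, P2, P3, P4 (16 rows)
Evaluate each row (bits = P1,P2,P3,P4, MSB first):
  row 0 [0000]: (NOT 0 OR ((0 XOR 0) AND (0 AND 0))) -> 1
  row 1 [0001]: (NOT 0 OR ((0 XOR 1) AND (0 AND 0))) -> 1
  row 2 [0010]: (NOT 0 OR ((0 XOR 0) AND (1 AND 1))) -> 1
  row 3 [0011]: (NOT 0 OR ((0 XOR 1) AND (1 AND 1))) -> 1
  row 4 [0100]: (NOT 1 OR ((1 XOR 0) AND (0 AND 0))) -> 0
  row 5 [0101]: (NOT 1 OR ((1 XOR 1) AND (0 AND 0))) -> 0
  row 6 [0110]: (NOT 1 OR ((1 XOR 0) AND (1 AND 1))) -> 1
  row 7 [0111]: (NOT 1 OR ((1 XOR 1) AND (1 AND 1))) -> 0
  row 8 [1000]: (NOT 0 OR ((0 XOR 0) AND (0 AND 0))) -> 1
  row 9 [1001]: (NOT 0 OR ((0 XOR 1) AND (0 AND 0))) -> 1
  row 10 [1010]: (NOT 0 OR ((0 XOR 0) AND (1 AND 1))) -> 1
  row 11 [1011]: (NOT 0 OR ((0 XOR 1) AND (1 AND 1))) -> 1
  row 12 [1100]: (NOT 1 OR ((1 XOR 0) AND (0 AND 0))) -> 0
  row 13 [1101]: (NOT 1 OR ((1 XOR 1) AND (0 AND 0))) -> 0
  row 14 [1110]: (NOT 1 OR ((1 XOR 0) AND (1 AND 1))) -> 1
  row 15 [1111]: (NOT 1 OR ((1 XOR 1) AND (1 AND 1))) -> 0
Full result column, 4 rows per line (P1,P2 fixed per line; P3,P4 runs 00..11 left to right):
  rows 0-3 [P1,P2=00]: 1111  = hex F
  rows 4-7 [P1,P2=01]: 0010  = hex 2
  rows 8-11 [P1,P2=10]: 1111  = hex F
  rows 12-15 [P1,P2=11]: 0010  = hex 2
Output column (row 0 .. row 15) = 1111001011110010
Output column grouped in 4s = 1111 0010 1111 0010 = 0xF2F2
Convert to decimal digit by digit (value = value*16 + digit):
  F -> 15
  15*16 + 2 = 242
  242*16 + 15 (F) = 3887
  3887*16 + 2 = 62194
Decimal = 62194

62194


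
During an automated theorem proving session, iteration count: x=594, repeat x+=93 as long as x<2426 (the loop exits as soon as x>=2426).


Step 1: x goes from 594 toward 2426 by 93; the body runs while x<2426, so iterations = ceil((bound-start)/step)
Step 2: Distance=1832
Step 3: ceil(1832/93)=20

20


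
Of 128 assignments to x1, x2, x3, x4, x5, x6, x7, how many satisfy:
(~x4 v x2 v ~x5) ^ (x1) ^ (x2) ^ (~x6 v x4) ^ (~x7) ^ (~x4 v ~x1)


CNF with 6 clauses over 7 vars (128 assignments).
An assignment satisfies CNF iff every clause has >=1 true literal.
Check each row (bits = x1,x2,x3,x4,x5,x6,x7; clause T/F shown):
  row 0 [0000000]: clauses=TFFTTT -> 0
  row 1 [0000001]: clauses=TFFTFT -> 0
  row 2 [0000010]: clauses=TFFFTT -> 0
  row 3 [0000011]: clauses=TFFFFT -> 0
  row 4 [0000100]: clauses=TFFTTT -> 0
  (every remaining row is evaluated the same way; all 128 results are listed next)
Full result column, 8 rows per line (x1,x2,x3,x4 fixed per line; x5,x6,x7 runs 000..111 left to right):
  rows 0-7 [x1,x2,x3,x4=0000]: 00000000  (ones: 0)
  rows 8-15 [x1,x2,x3,x4=0001]: 00000000  (ones: 0)
  rows 16-23 [x1,x2,x3,x4=0010]: 00000000  (ones: 0)
  rows 24-31 [x1,x2,x3,x4=0011]: 00000000  (ones: 0)
  rows 32-39 [x1,x2,x3,x4=0100]: 00000000  (ones: 0)
  rows 40-47 [x1,x2,x3,x4=0101]: 00000000  (ones: 0)
  rows 48-55 [x1,x2,x3,x4=0110]: 00000000  (ones: 0)
  rows 56-63 [x1,x2,x3,x4=0111]: 00000000  (ones: 0)
  rows 64-71 [x1,x2,x3,x4=1000]: 00000000  (ones: 0)
  rows 72-79 [x1,x2,x3,x4=1001]: 00000000  (ones: 0)
  rows 80-87 [x1,x2,x3,x4=1010]: 00000000  (ones: 0)
  rows 88-95 [x1,x2,x3,x4=1011]: 00000000  (ones: 0)
  rows 96-103 [x1,x2,x3,x4=1100]: 10001000  (ones: 2)
  rows 104-111 [x1,x2,x3,x4=1101]: 00000000  (ones: 0)
  rows 112-119 [x1,x2,x3,x4=1110]: 10001000  (ones: 2)
  rows 120-127 [x1,x2,x3,x4=1111]: 00000000  (ones: 0)
Satisfying assignments = 0+0+0+0+0+0+0+0+0+0+0+0+2+0+2+0 = 4

4


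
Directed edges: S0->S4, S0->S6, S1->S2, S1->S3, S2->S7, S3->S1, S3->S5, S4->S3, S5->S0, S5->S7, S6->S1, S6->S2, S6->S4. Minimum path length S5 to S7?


BFS layer-by-layer from S5:
  dist 0: {S5}
  dist 1: {S0, S7}
  -> S7 reached at distance 1
Shortest path length = 1

1


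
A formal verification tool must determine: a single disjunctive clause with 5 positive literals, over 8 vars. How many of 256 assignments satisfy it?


Step 1: Total=2^8=256
Step 2: Unsat when all 5 false: 2^3=8
Step 3: Sat=256-8=248

248


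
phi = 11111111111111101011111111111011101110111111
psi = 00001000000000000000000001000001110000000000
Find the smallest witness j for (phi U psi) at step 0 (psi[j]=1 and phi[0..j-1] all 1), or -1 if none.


(phi U psi) at 0: need smallest j with psi[j]=1 and phi[i]=1 for all i in [0,j).
Scan from step 0:
  step 0: phi=1, psi=0 -> continue
  step 1: phi=1, psi=0 -> continue
  step 2: phi=1, psi=0 -> continue
  step 3: phi=1, psi=0 -> continue
  step 4: psi=1 and phi held for [0,4) -> witness found
Witness step = 4

4


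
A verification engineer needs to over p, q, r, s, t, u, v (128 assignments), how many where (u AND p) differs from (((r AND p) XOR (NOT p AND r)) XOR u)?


F1 = (u AND p)
F2 = (((r AND p) XOR (NOT p AND r)) XOR u)
Evaluate both on each of 128 rows (bits = p,q,r,s,t,u,v):
  row 0 [0000000]: F1=0 F2=0 -> 0
  row 1 [0000001]: F1=0 F2=0 -> 0
  row 2 [0000010]: F1=0 F2=1 (differ) -> 1
  row 3 [0000011]: F1=0 F2=1 (differ) -> 1
  row 4 [0000100]: F1=0 F2=0 -> 0
  (every remaining row is evaluated the same way; all 128 results are listed next)
Full result column, 8 rows per line (p,q,r,s fixed per line; t,u,v runs 000..111 left to right):
  rows 0-7 [p,q,r,s=0000]: 00110011  (ones: 4)
  rows 8-15 [p,q,r,s=0001]: 00110011  (ones: 4)
  rows 16-23 [p,q,r,s=0010]: 11001100  (ones: 4)
  rows 24-31 [p,q,r,s=0011]: 11001100  (ones: 4)
  rows 32-39 [p,q,r,s=0100]: 00110011  (ones: 4)
  rows 40-47 [p,q,r,s=0101]: 00110011  (ones: 4)
  rows 48-55 [p,q,r,s=0110]: 11001100  (ones: 4)
  rows 56-63 [p,q,r,s=0111]: 11001100  (ones: 4)
  rows 64-71 [p,q,r,s=1000]: 00000000  (ones: 0)
  rows 72-79 [p,q,r,s=1001]: 00000000  (ones: 0)
  rows 80-87 [p,q,r,s=1010]: 11111111  (ones: 8)
  rows 88-95 [p,q,r,s=1011]: 11111111  (ones: 8)
  rows 96-103 [p,q,r,s=1100]: 00000000  (ones: 0)
  rows 104-111 [p,q,r,s=1101]: 00000000  (ones: 0)
  rows 112-119 [p,q,r,s=1110]: 11111111  (ones: 8)
  rows 120-127 [p,q,r,s=1111]: 11111111  (ones: 8)
Disagreements = 4+4+4+4+4+4+4+4+0+0+8+8+0+0+8+8 = 64

64


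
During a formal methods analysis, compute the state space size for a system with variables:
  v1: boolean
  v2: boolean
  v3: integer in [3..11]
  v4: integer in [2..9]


State space = product of domain sizes of all variables.
Domain sizes:
  v1 (boolean): 2
  v2 (boolean): 2
  v3 (integer in [3..11]): 9
  v4 (integer in [2..9]): 8
Product = 2 * 2 * 9 * 8 = 288

288


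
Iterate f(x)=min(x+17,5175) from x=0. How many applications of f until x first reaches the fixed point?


Step 1: x=0, cap=5175, increment=17
Step 2: x grows by 17 each step until capped at 5175; fixed point is x=5175
Step 3: iterations = ceil(5175/17) = 305

305


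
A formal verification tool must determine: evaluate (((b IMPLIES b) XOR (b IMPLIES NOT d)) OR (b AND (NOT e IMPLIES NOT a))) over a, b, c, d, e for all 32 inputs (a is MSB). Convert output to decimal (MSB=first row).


Formula: (((b IMPLIES b) XOR (b IMPLIES NOT d)) OR (b AND (NOT e IMPLIES NOT a))) over a, b, c, d, e (32 rows)
Evaluate each row (bits = a,b,c,d,e, MSB first):
  row 0 [00000]: (((0 IMPLIES 0) XOR (0 IMPLIES NOT 0)) OR (0 AND (NOT 0 IMPLIES NOT 0))) -> 0
  row 1 [00001]: (((0 IMPLIES 0) XOR (0 IMPLIES NOT 0)) OR (0 AND (NOT 1 IMPLIES NOT 0))) -> 0
  row 2 [00010]: (((0 IMPLIES 0) XOR (0 IMPLIES NOT 1)) OR (0 AND (NOT 0 IMPLIES NOT 0))) -> 0
  row 3 [00011]: (((0 IMPLIES 0) XOR (0 IMPLIES NOT 1)) OR (0 AND (NOT 1 IMPLIES NOT 0))) -> 0
  row 4 [00100]: (((0 IMPLIES 0) XOR (0 IMPLIES NOT 0)) OR (0 AND (NOT 0 IMPLIES NOT 0))) -> 0
  row 5 [00101]: (((0 IMPLIES 0) XOR (0 IMPLIES NOT 0)) OR (0 AND (NOT 1 IMPLIES NOT 0))) -> 0
  row 6 [00110]: (((0 IMPLIES 0) XOR (0 IMPLIES NOT 1)) OR (0 AND (NOT 0 IMPLIES NOT 0))) -> 0
  row 7 [00111]: (((0 IMPLIES 0) XOR (0 IMPLIES NOT 1)) OR (0 AND (NOT 1 IMPLIES NOT 0))) -> 0
  row 8 [01000]: (((1 IMPLIES 1) XOR (1 IMPLIES NOT 0)) OR (1 AND (NOT 0 IMPLIES NOT 0))) -> 1
  row 9 [01001]: (((1 IMPLIES 1) XOR (1 IMPLIES NOT 0)) OR (1 AND (NOT 1 IMPLIES NOT 0))) -> 1
  row 10 [01010]: (((1 IMPLIES 1) XOR (1 IMPLIES NOT 1)) OR (1 AND (NOT 0 IMPLIES NOT 0))) -> 1
  row 11 [01011]: (((1 IMPLIES 1) XOR (1 IMPLIES NOT 1)) OR (1 AND (NOT 1 IMPLIES NOT 0))) -> 1
  row 12 [01100]: (((1 IMPLIES 1) XOR (1 IMPLIES NOT 0)) OR (1 AND (NOT 0 IMPLIES NOT 0))) -> 1
  row 13 [01101]: (((1 IMPLIES 1) XOR (1 IMPLIES NOT 0)) OR (1 AND (NOT 1 IMPLIES NOT 0))) -> 1
  row 14 [01110]: (((1 IMPLIES 1) XOR (1 IMPLIES NOT 1)) OR (1 AND (NOT 0 IMPLIES NOT 0))) -> 1
  row 15 [01111]: (((1 IMPLIES 1) XOR (1 IMPLIES NOT 1)) OR (1 AND (NOT 1 IMPLIES NOT 0))) -> 1
  row 16 [10000]: (((0 IMPLIES 0) XOR (0 IMPLIES NOT 0)) OR (0 AND (NOT 0 IMPLIES NOT 1))) -> 0
  row 17 [10001]: (((0 IMPLIES 0) XOR (0 IMPLIES NOT 0)) OR (0 AND (NOT 1 IMPLIES NOT 1))) -> 0
  row 18 [10010]: (((0 IMPLIES 0) XOR (0 IMPLIES NOT 1)) OR (0 AND (NOT 0 IMPLIES NOT 1))) -> 0
  row 19 [10011]: (((0 IMPLIES 0) XOR (0 IMPLIES NOT 1)) OR (0 AND (NOT 1 IMPLIES NOT 1))) -> 0
  row 20 [10100]: (((0 IMPLIES 0) XOR (0 IMPLIES NOT 0)) OR (0 AND (NOT 0 IMPLIES NOT 1))) -> 0
  row 21 [10101]: (((0 IMPLIES 0) XOR (0 IMPLIES NOT 0)) OR (0 AND (NOT 1 IMPLIES NOT 1))) -> 0
  row 22 [10110]: (((0 IMPLIES 0) XOR (0 IMPLIES NOT 1)) OR (0 AND (NOT 0 IMPLIES NOT 1))) -> 0
  row 23 [10111]: (((0 IMPLIES 0) XOR (0 IMPLIES NOT 1)) OR (0 AND (NOT 1 IMPLIES NOT 1))) -> 0
  row 24 [11000]: (((1 IMPLIES 1) XOR (1 IMPLIES NOT 0)) OR (1 AND (NOT 0 IMPLIES NOT 1))) -> 0
  row 25 [11001]: (((1 IMPLIES 1) XOR (1 IMPLIES NOT 0)) OR (1 AND (NOT 1 IMPLIES NOT 1))) -> 1
  row 26 [11010]: (((1 IMPLIES 1) XOR (1 IMPLIES NOT 1)) OR (1 AND (NOT 0 IMPLIES NOT 1))) -> 1
  row 27 [11011]: (((1 IMPLIES 1) XOR (1 IMPLIES NOT 1)) OR (1 AND (NOT 1 IMPLIES NOT 1))) -> 1
  row 28 [11100]: (((1 IMPLIES 1) XOR (1 IMPLIES NOT 0)) OR (1 AND (NOT 0 IMPLIES NOT 1))) -> 0
  row 29 [11101]: (((1 IMPLIES 1) XOR (1 IMPLIES NOT 0)) OR (1 AND (NOT 1 IMPLIES NOT 1))) -> 1
  row 30 [11110]: (((1 IMPLIES 1) XOR (1 IMPLIES NOT 1)) OR (1 AND (NOT 0 IMPLIES NOT 1))) -> 1
  row 31 [11111]: (((1 IMPLIES 1) XOR (1 IMPLIES NOT 1)) OR (1 AND (NOT 1 IMPLIES NOT 1))) -> 1
Full result column, 4 rows per line (a,b,c fixed per line; d,e runs 00..11 left to right):
  rows 0-3 [a,b,c=000]: 0000  = hex 0
  rows 4-7 [a,b,c=001]: 0000  = hex 0
  rows 8-11 [a,b,c=010]: 1111  = hex F
  rows 12-15 [a,b,c=011]: 1111  = hex F
  rows 16-19 [a,b,c=100]: 0000  = hex 0
  rows 20-23 [a,b,c=101]: 0000  = hex 0
  rows 24-27 [a,b,c=110]: 0111  = hex 7
  rows 28-31 [a,b,c=111]: 0111  = hex 7
Output column (row 0 .. row 31) = 00000000111111110000000001110111
Output column grouped in 4s = 0000 0000 1111 1111 0000 0000 0111 0111 = 0x00FF0077
Convert to decimal digit by digit (value = value*16 + digit):
  0 -> 0
  0*16 + 0 = 0
  0*16 + 15 (F) = 15
  15*16 + 15 (F) = 255
  255*16 + 0 = 4080
  4080*16 + 0 = 65280
  65280*16 + 7 = 1044487
  1044487*16 + 7 = 16711799
Decimal = 16711799

16711799


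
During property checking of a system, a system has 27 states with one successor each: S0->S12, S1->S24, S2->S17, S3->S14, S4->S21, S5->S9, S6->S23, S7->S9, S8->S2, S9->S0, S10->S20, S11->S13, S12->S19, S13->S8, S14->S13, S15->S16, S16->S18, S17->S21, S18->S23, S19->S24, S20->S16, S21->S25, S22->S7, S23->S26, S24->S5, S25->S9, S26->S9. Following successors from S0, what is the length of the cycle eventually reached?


Trace from S0 until a state repeats:
  S0 -> S12 -> S19 -> S24 -> S5 -> S9 -> S0
S0 first seen at step 0, revisited at step 6.
Cycle length = 6 - 0 = 6

6


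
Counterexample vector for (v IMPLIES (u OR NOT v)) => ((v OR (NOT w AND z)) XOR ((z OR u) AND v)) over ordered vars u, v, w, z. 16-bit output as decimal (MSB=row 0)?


F1 = (v IMPLIES (u OR NOT v))
F2 = ((v OR (NOT w AND z)) XOR ((z OR u) AND v))
Counterexample to F1=>F2 is where F1=1 and F2=0.
Evaluate each row (bits = u,v,w,z, MSB first):
  row 0 [0000]: F1=1 F2=0 -> F1&~F2 -> 1
  row 1 [0001]: F1=1 F2=1 -> F1&~F2 -> 0
  row 2 [0010]: F1=1 F2=0 -> F1&~F2 -> 1
  row 3 [0011]: F1=1 F2=0 -> F1&~F2 -> 1
  row 4 [0100]: F1=0 F2=1 -> F1&~F2 -> 0
  row 5 [0101]: F1=0 F2=0 -> F1&~F2 -> 0
  row 6 [0110]: F1=0 F2=1 -> F1&~F2 -> 0
  row 7 [0111]: F1=0 F2=0 -> F1&~F2 -> 0
  row 8 [1000]: F1=1 F2=0 -> F1&~F2 -> 1
  row 9 [1001]: F1=1 F2=1 -> F1&~F2 -> 0
  row 10 [1010]: F1=1 F2=0 -> F1&~F2 -> 1
  row 11 [1011]: F1=1 F2=0 -> F1&~F2 -> 1
  row 12 [1100]: F1=1 F2=0 -> F1&~F2 -> 1
  row 13 [1101]: F1=1 F2=0 -> F1&~F2 -> 1
  row 14 [1110]: F1=1 F2=0 -> F1&~F2 -> 1
  row 15 [1111]: F1=1 F2=0 -> F1&~F2 -> 1
Full result column, 4 rows per line (u,v fixed per line; w,z runs 00..11 left to right):
  rows 0-3 [u,v=00]: 1011  = hex B
  rows 4-7 [u,v=01]: 0000  = hex 0
  rows 8-11 [u,v=10]: 1011  = hex B
  rows 12-15 [u,v=11]: 1111  = hex F
Counterexample vector (row 0 .. row 15) = 1011000010111111
Output column grouped in 4s = 1011 0000 1011 1111 = 0xB0BF
Convert to decimal digit by digit (value = value*16 + digit):
  B -> 11
  11*16 + 0 = 176
  176*16 + 11 (B) = 2827
  2827*16 + 15 (F) = 45247
Decimal = 45247

45247


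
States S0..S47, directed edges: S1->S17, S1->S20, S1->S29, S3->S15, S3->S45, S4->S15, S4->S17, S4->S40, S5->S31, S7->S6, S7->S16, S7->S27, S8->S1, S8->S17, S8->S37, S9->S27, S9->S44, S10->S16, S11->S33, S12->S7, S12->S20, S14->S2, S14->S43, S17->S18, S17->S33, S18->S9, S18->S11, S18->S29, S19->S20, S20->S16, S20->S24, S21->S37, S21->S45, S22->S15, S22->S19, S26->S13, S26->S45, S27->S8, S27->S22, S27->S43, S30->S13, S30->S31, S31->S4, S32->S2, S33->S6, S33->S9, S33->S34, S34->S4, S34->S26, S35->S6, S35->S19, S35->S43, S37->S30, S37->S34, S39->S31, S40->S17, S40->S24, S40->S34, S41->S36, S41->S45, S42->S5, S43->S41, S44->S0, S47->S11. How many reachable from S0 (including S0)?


BFS from S0:
  layer 0: {S0}
Reachable set: {S0}
Count = 1

1


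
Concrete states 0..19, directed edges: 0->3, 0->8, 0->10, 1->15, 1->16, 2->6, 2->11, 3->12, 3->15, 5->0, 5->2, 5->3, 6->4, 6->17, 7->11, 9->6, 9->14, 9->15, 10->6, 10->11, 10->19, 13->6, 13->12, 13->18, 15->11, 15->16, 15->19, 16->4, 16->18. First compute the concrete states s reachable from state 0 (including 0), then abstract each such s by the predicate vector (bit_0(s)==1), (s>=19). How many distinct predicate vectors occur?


BFS from 0:
Concrete reachable: {0, 3, 4, 6, 8, 10, 11, 12, 15, 16, 17, 18, 19}
Abstract via predicates (bit_0(s)==1), (s>=19):
  (0,0) <- {0, 4, 6, 8, 10, 12, 16, 18}
  (1,0) <- {3, 11, 15, 17}
  (1,1) <- {19}
Distinct abstract states = 3

3


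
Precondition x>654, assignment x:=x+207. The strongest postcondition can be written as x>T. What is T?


Formula: sp(P, x:=E) = exists old_x. (x = E[old_x/x]) AND P[old_x/x] (old_x is the value of x before the assignment; eliminate old_x by solving x = E[old_x/x] for old_x)
Step 1: Precondition P: x>654, i.e. old_x > 654
Step 2: Assignment gives x = old_x + 207, so old_x = x - 207
Step 3: Substitute into P: x - 207 > 654
Step 4: Simplify: x > 654+207 = 861

861


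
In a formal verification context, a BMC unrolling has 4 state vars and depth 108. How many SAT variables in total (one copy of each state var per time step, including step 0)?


BMC unrolls to depth k, creating one copy of each state var for steps 0..k.
Step count = 108 + 1 = 109 (steps 0 through 108)
Vars per step = 4
Total = 4 * 109 = 436

436


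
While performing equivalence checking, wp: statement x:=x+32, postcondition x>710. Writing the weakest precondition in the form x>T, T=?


Formula: wp(x:=E, P) = P[E/x] (substitute E for x in postcondition)
Step 1: Postcondition: x>710
Step 2: Substitute x+32 for x: x+32>710
Step 3: Solve for x: x > 710-32 = 678

678


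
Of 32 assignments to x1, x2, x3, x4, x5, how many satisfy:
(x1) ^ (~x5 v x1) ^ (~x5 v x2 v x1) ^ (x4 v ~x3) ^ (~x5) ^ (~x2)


CNF with 6 clauses over 5 vars (32 assignments).
An assignment satisfies CNF iff every clause has >=1 true literal.
Check each row (bits = x1,x2,x3,x4,x5; clause T/F shown):
  row 0 [00000]: clauses=FTTTTT -> 0
  row 1 [00001]: clauses=FFFTFT -> 0
  row 2 [00010]: clauses=FTTTTT -> 0
  row 3 [00011]: clauses=FFFTFT -> 0
  row 4 [00100]: clauses=FTTFTT -> 0
  row 5 [00101]: clauses=FFFFFT -> 0
  row 6 [00110]: clauses=FTTTTT -> 0
  row 7 [00111]: clauses=FFFTFT -> 0
  row 8 [01000]: clauses=FTTTTF -> 0
  row 9 [01001]: clauses=FFTTFF -> 0
  row 10 [01010]: clauses=FTTTTF -> 0
  row 11 [01011]: clauses=FFTTFF -> 0
  row 12 [01100]: clauses=FTTFTF -> 0
  row 13 [01101]: clauses=FFTFFF -> 0
  row 14 [01110]: clauses=FTTTTF -> 0
  row 15 [01111]: clauses=FFTTFF -> 0
  row 16 [10000]: clauses=TTTTTT -> 1
  row 17 [10001]: clauses=TTTTFT -> 0
  row 18 [10010]: clauses=TTTTTT -> 1
  row 19 [10011]: clauses=TTTTFT -> 0
  row 20 [10100]: clauses=TTTFTT -> 0
  row 21 [10101]: clauses=TTTFFT -> 0
  row 22 [10110]: clauses=TTTTTT -> 1
  row 23 [10111]: clauses=TTTTFT -> 0
  row 24 [11000]: clauses=TTTTTF -> 0
  row 25 [11001]: clauses=TTTTFF -> 0
  row 26 [11010]: clauses=TTTTTF -> 0
  row 27 [11011]: clauses=TTTTFF -> 0
  row 28 [11100]: clauses=TTTFTF -> 0
  row 29 [11101]: clauses=TTTFFF -> 0
  row 30 [11110]: clauses=TTTTTF -> 0
  row 31 [11111]: clauses=TTTTFF -> 0
Full result column, 8 rows per line (x1,x2 fixed per line; x3,x4,x5 runs 000..111 left to right):
  rows 0-7 [x1,x2=00]: 00000000  (ones: 0)
  rows 8-15 [x1,x2=01]: 00000000  (ones: 0)
  rows 16-23 [x1,x2=10]: 10100010  (ones: 3)
  rows 24-31 [x1,x2=11]: 00000000  (ones: 0)
Satisfying assignments = 0+0+3+0 = 3

3


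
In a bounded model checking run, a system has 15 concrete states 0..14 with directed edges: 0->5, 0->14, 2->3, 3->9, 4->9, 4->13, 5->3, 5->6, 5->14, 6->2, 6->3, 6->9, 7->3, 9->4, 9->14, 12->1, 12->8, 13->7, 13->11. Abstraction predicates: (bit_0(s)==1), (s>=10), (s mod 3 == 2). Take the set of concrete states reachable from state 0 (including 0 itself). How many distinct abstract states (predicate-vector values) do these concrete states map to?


BFS from 0:
Concrete reachable: {0, 2, 3, 4, 5, 6, 7, 9, 11, 13, 14}
Abstract via predicates (bit_0(s)==1), (s>=10), (s mod 3 == 2):
  (0,0,0) <- {0, 4, 6}
  (0,0,1) <- {2}
  (0,1,1) <- {14}
  (1,0,0) <- {3, 7, 9}
  (1,0,1) <- {5}
  (1,1,0) <- {13}
  (1,1,1) <- {11}
Distinct abstract states = 7

7


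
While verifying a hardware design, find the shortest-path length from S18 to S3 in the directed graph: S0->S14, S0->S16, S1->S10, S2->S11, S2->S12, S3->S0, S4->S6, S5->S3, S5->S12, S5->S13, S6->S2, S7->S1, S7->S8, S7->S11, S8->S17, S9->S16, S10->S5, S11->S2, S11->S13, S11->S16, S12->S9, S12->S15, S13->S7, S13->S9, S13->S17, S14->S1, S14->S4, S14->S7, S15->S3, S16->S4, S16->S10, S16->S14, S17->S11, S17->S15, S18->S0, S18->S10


BFS layer-by-layer from S18:
  dist 0: {S18}
  dist 1: {S0, S10}
  dist 2: {S5, S14, S16}
  dist 3: {S1, S3, S4, S7, S12, S13}
  -> S3 reached at distance 3
Shortest path length = 3

3


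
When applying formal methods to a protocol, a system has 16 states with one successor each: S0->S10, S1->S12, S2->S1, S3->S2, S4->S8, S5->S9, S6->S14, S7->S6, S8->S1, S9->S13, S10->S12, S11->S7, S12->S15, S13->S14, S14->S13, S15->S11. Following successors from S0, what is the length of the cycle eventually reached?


Trace from S0 until a state repeats:
  S0 -> S10 -> S12 -> S15 -> S11 -> S7 -> S6 -> S14 -> S13 -> S14
S14 first seen at step 7, revisited at step 9.
Cycle length = 9 - 7 = 2

2


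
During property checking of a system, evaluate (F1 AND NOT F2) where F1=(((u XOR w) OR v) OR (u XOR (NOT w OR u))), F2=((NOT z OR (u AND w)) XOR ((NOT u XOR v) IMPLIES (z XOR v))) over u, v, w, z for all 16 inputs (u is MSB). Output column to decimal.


F1 = (((u XOR w) OR v) OR (u XOR (NOT w OR u)))
F2 = ((NOT z OR (u AND w)) XOR ((NOT u XOR v) IMPLIES (z XOR v)))
Counterexample to F1=>F2 is where F1=1 and F2=0.
Evaluate each row (bits = u,v,w,z, MSB first):
  row 0 [0000]: F1=1 F2=1 -> F1&~F2 -> 0
  row 1 [0001]: F1=1 F2=1 -> F1&~F2 -> 0
  row 2 [0010]: F1=1 F2=1 -> F1&~F2 -> 0
  row 3 [0011]: F1=1 F2=1 -> F1&~F2 -> 0
  row 4 [0100]: F1=1 F2=0 -> F1&~F2 -> 1
  row 5 [0101]: F1=1 F2=1 -> F1&~F2 -> 0
  row 6 [0110]: F1=1 F2=0 -> F1&~F2 -> 1
  row 7 [0111]: F1=1 F2=1 -> F1&~F2 -> 0
  row 8 [1000]: F1=1 F2=0 -> F1&~F2 -> 1
  row 9 [1001]: F1=1 F2=1 -> F1&~F2 -> 0
  row 10 [1010]: F1=0 F2=0 -> F1&~F2 -> 0
  row 11 [1011]: F1=0 F2=0 -> F1&~F2 -> 0
  row 12 [1100]: F1=1 F2=0 -> F1&~F2 -> 1
  row 13 [1101]: F1=1 F2=0 -> F1&~F2 -> 1
  row 14 [1110]: F1=1 F2=0 -> F1&~F2 -> 1
  row 15 [1111]: F1=1 F2=1 -> F1&~F2 -> 0
Full result column, 4 rows per line (u,v fixed per line; w,z runs 00..11 left to right):
  rows 0-3 [u,v=00]: 0000  = hex 0
  rows 4-7 [u,v=01]: 1010  = hex A
  rows 8-11 [u,v=10]: 1000  = hex 8
  rows 12-15 [u,v=11]: 1110  = hex E
Counterexample vector (row 0 .. row 15) = 0000101010001110
Output column grouped in 4s = 0000 1010 1000 1110 = 0x0A8E
Convert to decimal digit by digit (value = value*16 + digit):
  0 -> 0
  0*16 + 10 (A) = 10
  10*16 + 8 = 168
  168*16 + 14 (E) = 2702
Decimal = 2702

2702


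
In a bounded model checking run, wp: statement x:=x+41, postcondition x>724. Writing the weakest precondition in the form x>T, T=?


Formula: wp(x:=E, P) = P[E/x] (substitute E for x in postcondition)
Step 1: Postcondition: x>724
Step 2: Substitute x+41 for x: x+41>724
Step 3: Solve for x: x > 724-41 = 683

683


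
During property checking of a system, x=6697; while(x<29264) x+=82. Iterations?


Step 1: x goes from 6697 toward 29264 by 82; the body runs while x<29264, so iterations = ceil((bound-start)/step)
Step 2: Distance=22567
Step 3: ceil(22567/82)=276

276


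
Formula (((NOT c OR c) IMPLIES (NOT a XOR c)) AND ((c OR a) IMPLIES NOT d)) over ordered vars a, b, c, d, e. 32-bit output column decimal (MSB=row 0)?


Formula: (((NOT c OR c) IMPLIES (NOT a XOR c)) AND ((c OR a) IMPLIES NOT d)) over a, b, c, d, e (32 rows)
Evaluate each row (bits = a,b,c,d,e, MSB first):
  row 0 [00000]: (((NOT 0 OR 0) IMPLIES (NOT 0 XOR 0)) AND ((0 OR 0) IMPLIES NOT 0)) -> 1
  row 1 [00001]: (((NOT 0 OR 0) IMPLIES (NOT 0 XOR 0)) AND ((0 OR 0) IMPLIES NOT 0)) -> 1
  row 2 [00010]: (((NOT 0 OR 0) IMPLIES (NOT 0 XOR 0)) AND ((0 OR 0) IMPLIES NOT 1)) -> 1
  row 3 [00011]: (((NOT 0 OR 0) IMPLIES (NOT 0 XOR 0)) AND ((0 OR 0) IMPLIES NOT 1)) -> 1
  row 4 [00100]: (((NOT 1 OR 1) IMPLIES (NOT 0 XOR 1)) AND ((1 OR 0) IMPLIES NOT 0)) -> 0
  row 5 [00101]: (((NOT 1 OR 1) IMPLIES (NOT 0 XOR 1)) AND ((1 OR 0) IMPLIES NOT 0)) -> 0
  row 6 [00110]: (((NOT 1 OR 1) IMPLIES (NOT 0 XOR 1)) AND ((1 OR 0) IMPLIES NOT 1)) -> 0
  row 7 [00111]: (((NOT 1 OR 1) IMPLIES (NOT 0 XOR 1)) AND ((1 OR 0) IMPLIES NOT 1)) -> 0
  row 8 [01000]: (((NOT 0 OR 0) IMPLIES (NOT 0 XOR 0)) AND ((0 OR 0) IMPLIES NOT 0)) -> 1
  row 9 [01001]: (((NOT 0 OR 0) IMPLIES (NOT 0 XOR 0)) AND ((0 OR 0) IMPLIES NOT 0)) -> 1
  row 10 [01010]: (((NOT 0 OR 0) IMPLIES (NOT 0 XOR 0)) AND ((0 OR 0) IMPLIES NOT 1)) -> 1
  row 11 [01011]: (((NOT 0 OR 0) IMPLIES (NOT 0 XOR 0)) AND ((0 OR 0) IMPLIES NOT 1)) -> 1
  row 12 [01100]: (((NOT 1 OR 1) IMPLIES (NOT 0 XOR 1)) AND ((1 OR 0) IMPLIES NOT 0)) -> 0
  row 13 [01101]: (((NOT 1 OR 1) IMPLIES (NOT 0 XOR 1)) AND ((1 OR 0) IMPLIES NOT 0)) -> 0
  row 14 [01110]: (((NOT 1 OR 1) IMPLIES (NOT 0 XOR 1)) AND ((1 OR 0) IMPLIES NOT 1)) -> 0
  row 15 [01111]: (((NOT 1 OR 1) IMPLIES (NOT 0 XOR 1)) AND ((1 OR 0) IMPLIES NOT 1)) -> 0
  row 16 [10000]: (((NOT 0 OR 0) IMPLIES (NOT 1 XOR 0)) AND ((0 OR 1) IMPLIES NOT 0)) -> 0
  row 17 [10001]: (((NOT 0 OR 0) IMPLIES (NOT 1 XOR 0)) AND ((0 OR 1) IMPLIES NOT 0)) -> 0
  row 18 [10010]: (((NOT 0 OR 0) IMPLIES (NOT 1 XOR 0)) AND ((0 OR 1) IMPLIES NOT 1)) -> 0
  row 19 [10011]: (((NOT 0 OR 0) IMPLIES (NOT 1 XOR 0)) AND ((0 OR 1) IMPLIES NOT 1)) -> 0
  row 20 [10100]: (((NOT 1 OR 1) IMPLIES (NOT 1 XOR 1)) AND ((1 OR 1) IMPLIES NOT 0)) -> 1
  row 21 [10101]: (((NOT 1 OR 1) IMPLIES (NOT 1 XOR 1)) AND ((1 OR 1) IMPLIES NOT 0)) -> 1
  row 22 [10110]: (((NOT 1 OR 1) IMPLIES (NOT 1 XOR 1)) AND ((1 OR 1) IMPLIES NOT 1)) -> 0
  row 23 [10111]: (((NOT 1 OR 1) IMPLIES (NOT 1 XOR 1)) AND ((1 OR 1) IMPLIES NOT 1)) -> 0
  row 24 [11000]: (((NOT 0 OR 0) IMPLIES (NOT 1 XOR 0)) AND ((0 OR 1) IMPLIES NOT 0)) -> 0
  row 25 [11001]: (((NOT 0 OR 0) IMPLIES (NOT 1 XOR 0)) AND ((0 OR 1) IMPLIES NOT 0)) -> 0
  row 26 [11010]: (((NOT 0 OR 0) IMPLIES (NOT 1 XOR 0)) AND ((0 OR 1) IMPLIES NOT 1)) -> 0
  row 27 [11011]: (((NOT 0 OR 0) IMPLIES (NOT 1 XOR 0)) AND ((0 OR 1) IMPLIES NOT 1)) -> 0
  row 28 [11100]: (((NOT 1 OR 1) IMPLIES (NOT 1 XOR 1)) AND ((1 OR 1) IMPLIES NOT 0)) -> 1
  row 29 [11101]: (((NOT 1 OR 1) IMPLIES (NOT 1 XOR 1)) AND ((1 OR 1) IMPLIES NOT 0)) -> 1
  row 30 [11110]: (((NOT 1 OR 1) IMPLIES (NOT 1 XOR 1)) AND ((1 OR 1) IMPLIES NOT 1)) -> 0
  row 31 [11111]: (((NOT 1 OR 1) IMPLIES (NOT 1 XOR 1)) AND ((1 OR 1) IMPLIES NOT 1)) -> 0
Full result column, 4 rows per line (a,b,c fixed per line; d,e runs 00..11 left to right):
  rows 0-3 [a,b,c=000]: 1111  = hex F
  rows 4-7 [a,b,c=001]: 0000  = hex 0
  rows 8-11 [a,b,c=010]: 1111  = hex F
  rows 12-15 [a,b,c=011]: 0000  = hex 0
  rows 16-19 [a,b,c=100]: 0000  = hex 0
  rows 20-23 [a,b,c=101]: 1100  = hex C
  rows 24-27 [a,b,c=110]: 0000  = hex 0
  rows 28-31 [a,b,c=111]: 1100  = hex C
Output column (row 0 .. row 31) = 11110000111100000000110000001100
Output column grouped in 4s = 1111 0000 1111 0000 0000 1100 0000 1100 = 0xF0F00C0C
Convert to decimal digit by digit (value = value*16 + digit):
  F -> 15
  15*16 + 0 = 240
  240*16 + 15 (F) = 3855
  3855*16 + 0 = 61680
  61680*16 + 0 = 986880
  986880*16 + 12 (C) = 15790092
  15790092*16 + 0 = 252641472
  252641472*16 + 12 (C) = 4042263564
Decimal = 4042263564

4042263564


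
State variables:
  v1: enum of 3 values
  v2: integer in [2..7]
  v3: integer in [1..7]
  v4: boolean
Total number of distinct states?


State space = product of domain sizes of all variables.
Domain sizes:
  v1 (enum of 3 values): 3
  v2 (integer in [2..7]): 6
  v3 (integer in [1..7]): 7
  v4 (boolean): 2
Product = 3 * 6 * 7 * 2 = 252

252


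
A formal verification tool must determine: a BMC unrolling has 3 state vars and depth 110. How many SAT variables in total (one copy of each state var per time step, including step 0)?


BMC unrolls to depth k, creating one copy of each state var for steps 0..k.
Step count = 110 + 1 = 111 (steps 0 through 110)
Vars per step = 3
Total = 3 * 111 = 333

333


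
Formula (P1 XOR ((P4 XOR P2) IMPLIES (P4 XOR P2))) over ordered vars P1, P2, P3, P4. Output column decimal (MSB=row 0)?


Formula: (P1 XOR ((P4 XOR P2) IMPLIES (P4 XOR P2))) over P1, P2, P3, P4 (16 rows)
Evaluate each row (bits = P1,P2,P3,P4, MSB first):
  row 0 [0000]: (0 XOR ((0 XOR 0) IMPLIES (0 XOR 0))) -> 1
  row 1 [0001]: (0 XOR ((1 XOR 0) IMPLIES (1 XOR 0))) -> 1
  row 2 [0010]: (0 XOR ((0 XOR 0) IMPLIES (0 XOR 0))) -> 1
  row 3 [0011]: (0 XOR ((1 XOR 0) IMPLIES (1 XOR 0))) -> 1
  row 4 [0100]: (0 XOR ((0 XOR 1) IMPLIES (0 XOR 1))) -> 1
  row 5 [0101]: (0 XOR ((1 XOR 1) IMPLIES (1 XOR 1))) -> 1
  row 6 [0110]: (0 XOR ((0 XOR 1) IMPLIES (0 XOR 1))) -> 1
  row 7 [0111]: (0 XOR ((1 XOR 1) IMPLIES (1 XOR 1))) -> 1
  row 8 [1000]: (1 XOR ((0 XOR 0) IMPLIES (0 XOR 0))) -> 0
  row 9 [1001]: (1 XOR ((1 XOR 0) IMPLIES (1 XOR 0))) -> 0
  row 10 [1010]: (1 XOR ((0 XOR 0) IMPLIES (0 XOR 0))) -> 0
  row 11 [1011]: (1 XOR ((1 XOR 0) IMPLIES (1 XOR 0))) -> 0
  row 12 [1100]: (1 XOR ((0 XOR 1) IMPLIES (0 XOR 1))) -> 0
  row 13 [1101]: (1 XOR ((1 XOR 1) IMPLIES (1 XOR 1))) -> 0
  row 14 [1110]: (1 XOR ((0 XOR 1) IMPLIES (0 XOR 1))) -> 0
  row 15 [1111]: (1 XOR ((1 XOR 1) IMPLIES (1 XOR 1))) -> 0
Full result column, 4 rows per line (P1,P2 fixed per line; P3,P4 runs 00..11 left to right):
  rows 0-3 [P1,P2=00]: 1111  = hex F
  rows 4-7 [P1,P2=01]: 1111  = hex F
  rows 8-11 [P1,P2=10]: 0000  = hex 0
  rows 12-15 [P1,P2=11]: 0000  = hex 0
Output column (row 0 .. row 15) = 1111111100000000
Output column grouped in 4s = 1111 1111 0000 0000 = 0xFF00
Convert to decimal digit by digit (value = value*16 + digit):
  F -> 15
  15*16 + 15 (F) = 255
  255*16 + 0 = 4080
  4080*16 + 0 = 65280
Decimal = 65280

65280
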